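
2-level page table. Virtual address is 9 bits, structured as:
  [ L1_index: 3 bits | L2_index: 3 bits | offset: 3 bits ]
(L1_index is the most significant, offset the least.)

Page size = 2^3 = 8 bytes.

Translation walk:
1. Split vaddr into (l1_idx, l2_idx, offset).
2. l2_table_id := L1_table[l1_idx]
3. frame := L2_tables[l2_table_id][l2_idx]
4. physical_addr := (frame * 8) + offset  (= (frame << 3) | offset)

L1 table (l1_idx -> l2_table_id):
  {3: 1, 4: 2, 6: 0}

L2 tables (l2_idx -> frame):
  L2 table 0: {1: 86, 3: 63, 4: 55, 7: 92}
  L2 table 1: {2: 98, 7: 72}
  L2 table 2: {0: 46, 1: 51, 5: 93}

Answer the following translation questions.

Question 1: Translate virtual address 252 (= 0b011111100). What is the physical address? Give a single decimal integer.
Answer: 580

Derivation:
vaddr = 252 = 0b011111100
Split: l1_idx=3, l2_idx=7, offset=4
L1[3] = 1
L2[1][7] = 72
paddr = 72 * 8 + 4 = 580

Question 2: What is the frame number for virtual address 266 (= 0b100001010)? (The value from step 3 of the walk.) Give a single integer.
Answer: 51

Derivation:
vaddr = 266: l1_idx=4, l2_idx=1
L1[4] = 2; L2[2][1] = 51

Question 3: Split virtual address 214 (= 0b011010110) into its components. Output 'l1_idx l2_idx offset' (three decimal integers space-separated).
Answer: 3 2 6

Derivation:
vaddr = 214 = 0b011010110
  top 3 bits -> l1_idx = 3
  next 3 bits -> l2_idx = 2
  bottom 3 bits -> offset = 6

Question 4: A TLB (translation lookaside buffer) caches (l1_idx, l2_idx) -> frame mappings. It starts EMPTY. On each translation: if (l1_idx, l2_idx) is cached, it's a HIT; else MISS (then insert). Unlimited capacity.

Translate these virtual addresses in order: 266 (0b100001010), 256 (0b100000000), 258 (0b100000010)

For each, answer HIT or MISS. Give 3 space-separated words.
Answer: MISS MISS HIT

Derivation:
vaddr=266: (4,1) not in TLB -> MISS, insert
vaddr=256: (4,0) not in TLB -> MISS, insert
vaddr=258: (4,0) in TLB -> HIT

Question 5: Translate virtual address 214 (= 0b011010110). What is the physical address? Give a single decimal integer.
vaddr = 214 = 0b011010110
Split: l1_idx=3, l2_idx=2, offset=6
L1[3] = 1
L2[1][2] = 98
paddr = 98 * 8 + 6 = 790

Answer: 790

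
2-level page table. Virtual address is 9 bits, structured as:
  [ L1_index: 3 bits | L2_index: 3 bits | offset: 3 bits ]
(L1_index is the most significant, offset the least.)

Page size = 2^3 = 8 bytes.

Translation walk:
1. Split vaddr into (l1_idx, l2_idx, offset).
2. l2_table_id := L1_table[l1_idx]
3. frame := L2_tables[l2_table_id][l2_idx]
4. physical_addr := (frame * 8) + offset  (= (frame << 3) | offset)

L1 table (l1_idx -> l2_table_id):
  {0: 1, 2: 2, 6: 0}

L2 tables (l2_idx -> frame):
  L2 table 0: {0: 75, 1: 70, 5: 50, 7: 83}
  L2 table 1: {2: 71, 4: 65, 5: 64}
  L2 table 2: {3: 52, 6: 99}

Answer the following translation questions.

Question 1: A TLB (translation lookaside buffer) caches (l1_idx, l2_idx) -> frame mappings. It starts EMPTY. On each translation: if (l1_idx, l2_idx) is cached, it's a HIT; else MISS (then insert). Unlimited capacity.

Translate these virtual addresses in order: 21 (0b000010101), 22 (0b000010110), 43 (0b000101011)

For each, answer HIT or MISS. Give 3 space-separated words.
Answer: MISS HIT MISS

Derivation:
vaddr=21: (0,2) not in TLB -> MISS, insert
vaddr=22: (0,2) in TLB -> HIT
vaddr=43: (0,5) not in TLB -> MISS, insert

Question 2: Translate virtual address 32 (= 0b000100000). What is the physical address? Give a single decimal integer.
Answer: 520

Derivation:
vaddr = 32 = 0b000100000
Split: l1_idx=0, l2_idx=4, offset=0
L1[0] = 1
L2[1][4] = 65
paddr = 65 * 8 + 0 = 520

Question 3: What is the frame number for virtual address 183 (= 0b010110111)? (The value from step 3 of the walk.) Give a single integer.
vaddr = 183: l1_idx=2, l2_idx=6
L1[2] = 2; L2[2][6] = 99

Answer: 99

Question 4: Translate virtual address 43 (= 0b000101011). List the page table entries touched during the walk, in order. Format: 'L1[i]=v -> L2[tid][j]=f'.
vaddr = 43 = 0b000101011
Split: l1_idx=0, l2_idx=5, offset=3

Answer: L1[0]=1 -> L2[1][5]=64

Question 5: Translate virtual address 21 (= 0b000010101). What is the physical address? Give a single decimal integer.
vaddr = 21 = 0b000010101
Split: l1_idx=0, l2_idx=2, offset=5
L1[0] = 1
L2[1][2] = 71
paddr = 71 * 8 + 5 = 573

Answer: 573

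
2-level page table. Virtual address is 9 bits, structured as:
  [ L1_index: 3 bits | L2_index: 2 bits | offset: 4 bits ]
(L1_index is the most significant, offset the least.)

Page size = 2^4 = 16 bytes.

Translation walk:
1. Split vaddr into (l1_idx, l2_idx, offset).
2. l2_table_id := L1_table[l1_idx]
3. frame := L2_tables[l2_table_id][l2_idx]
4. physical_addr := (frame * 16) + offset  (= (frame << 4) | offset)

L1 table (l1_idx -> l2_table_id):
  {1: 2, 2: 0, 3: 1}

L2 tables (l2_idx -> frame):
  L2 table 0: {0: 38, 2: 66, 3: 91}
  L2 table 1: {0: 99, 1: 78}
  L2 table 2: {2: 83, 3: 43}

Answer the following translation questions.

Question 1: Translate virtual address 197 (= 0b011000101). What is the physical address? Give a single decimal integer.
Answer: 1589

Derivation:
vaddr = 197 = 0b011000101
Split: l1_idx=3, l2_idx=0, offset=5
L1[3] = 1
L2[1][0] = 99
paddr = 99 * 16 + 5 = 1589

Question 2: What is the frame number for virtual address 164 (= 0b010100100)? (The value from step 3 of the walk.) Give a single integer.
vaddr = 164: l1_idx=2, l2_idx=2
L1[2] = 0; L2[0][2] = 66

Answer: 66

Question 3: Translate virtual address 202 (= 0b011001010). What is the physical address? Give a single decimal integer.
Answer: 1594

Derivation:
vaddr = 202 = 0b011001010
Split: l1_idx=3, l2_idx=0, offset=10
L1[3] = 1
L2[1][0] = 99
paddr = 99 * 16 + 10 = 1594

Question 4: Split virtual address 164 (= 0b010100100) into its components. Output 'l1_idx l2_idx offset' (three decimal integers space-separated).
vaddr = 164 = 0b010100100
  top 3 bits -> l1_idx = 2
  next 2 bits -> l2_idx = 2
  bottom 4 bits -> offset = 4

Answer: 2 2 4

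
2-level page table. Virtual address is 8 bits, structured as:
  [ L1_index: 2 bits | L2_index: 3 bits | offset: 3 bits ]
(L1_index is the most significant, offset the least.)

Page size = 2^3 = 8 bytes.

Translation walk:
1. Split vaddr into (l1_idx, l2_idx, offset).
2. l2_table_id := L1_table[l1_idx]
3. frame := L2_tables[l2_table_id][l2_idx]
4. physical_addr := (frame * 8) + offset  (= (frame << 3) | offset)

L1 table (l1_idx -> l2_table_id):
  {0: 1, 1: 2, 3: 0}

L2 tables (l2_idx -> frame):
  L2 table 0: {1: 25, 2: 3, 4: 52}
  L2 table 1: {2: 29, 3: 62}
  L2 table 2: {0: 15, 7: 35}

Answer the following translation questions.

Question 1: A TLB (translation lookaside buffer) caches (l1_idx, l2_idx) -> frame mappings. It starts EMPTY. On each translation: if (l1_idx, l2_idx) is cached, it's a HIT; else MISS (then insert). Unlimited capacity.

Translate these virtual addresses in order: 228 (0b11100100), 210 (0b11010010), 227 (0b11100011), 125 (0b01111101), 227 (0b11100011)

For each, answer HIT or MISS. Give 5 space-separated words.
vaddr=228: (3,4) not in TLB -> MISS, insert
vaddr=210: (3,2) not in TLB -> MISS, insert
vaddr=227: (3,4) in TLB -> HIT
vaddr=125: (1,7) not in TLB -> MISS, insert
vaddr=227: (3,4) in TLB -> HIT

Answer: MISS MISS HIT MISS HIT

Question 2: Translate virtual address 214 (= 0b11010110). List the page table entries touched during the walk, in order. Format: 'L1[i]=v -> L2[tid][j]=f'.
vaddr = 214 = 0b11010110
Split: l1_idx=3, l2_idx=2, offset=6

Answer: L1[3]=0 -> L2[0][2]=3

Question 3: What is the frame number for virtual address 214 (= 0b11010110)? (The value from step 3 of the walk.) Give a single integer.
Answer: 3

Derivation:
vaddr = 214: l1_idx=3, l2_idx=2
L1[3] = 0; L2[0][2] = 3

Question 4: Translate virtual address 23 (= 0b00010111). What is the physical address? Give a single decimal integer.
Answer: 239

Derivation:
vaddr = 23 = 0b00010111
Split: l1_idx=0, l2_idx=2, offset=7
L1[0] = 1
L2[1][2] = 29
paddr = 29 * 8 + 7 = 239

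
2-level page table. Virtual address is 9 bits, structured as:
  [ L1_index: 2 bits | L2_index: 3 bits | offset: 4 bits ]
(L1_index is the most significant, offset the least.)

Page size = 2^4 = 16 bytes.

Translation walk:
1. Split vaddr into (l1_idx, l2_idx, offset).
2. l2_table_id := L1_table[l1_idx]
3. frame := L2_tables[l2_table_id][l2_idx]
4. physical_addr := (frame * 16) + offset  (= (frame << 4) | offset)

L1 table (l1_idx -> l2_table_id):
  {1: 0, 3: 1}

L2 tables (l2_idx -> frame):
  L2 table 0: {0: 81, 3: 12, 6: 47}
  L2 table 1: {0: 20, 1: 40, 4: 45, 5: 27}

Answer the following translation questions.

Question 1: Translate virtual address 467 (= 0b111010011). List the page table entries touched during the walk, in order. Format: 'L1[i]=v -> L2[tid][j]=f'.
vaddr = 467 = 0b111010011
Split: l1_idx=3, l2_idx=5, offset=3

Answer: L1[3]=1 -> L2[1][5]=27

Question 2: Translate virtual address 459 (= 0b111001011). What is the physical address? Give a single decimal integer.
vaddr = 459 = 0b111001011
Split: l1_idx=3, l2_idx=4, offset=11
L1[3] = 1
L2[1][4] = 45
paddr = 45 * 16 + 11 = 731

Answer: 731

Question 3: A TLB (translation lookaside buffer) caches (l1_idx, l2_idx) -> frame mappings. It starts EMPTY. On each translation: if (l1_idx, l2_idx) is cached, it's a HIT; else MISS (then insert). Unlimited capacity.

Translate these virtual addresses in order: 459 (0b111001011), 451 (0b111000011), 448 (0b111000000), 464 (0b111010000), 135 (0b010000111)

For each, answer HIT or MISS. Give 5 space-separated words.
Answer: MISS HIT HIT MISS MISS

Derivation:
vaddr=459: (3,4) not in TLB -> MISS, insert
vaddr=451: (3,4) in TLB -> HIT
vaddr=448: (3,4) in TLB -> HIT
vaddr=464: (3,5) not in TLB -> MISS, insert
vaddr=135: (1,0) not in TLB -> MISS, insert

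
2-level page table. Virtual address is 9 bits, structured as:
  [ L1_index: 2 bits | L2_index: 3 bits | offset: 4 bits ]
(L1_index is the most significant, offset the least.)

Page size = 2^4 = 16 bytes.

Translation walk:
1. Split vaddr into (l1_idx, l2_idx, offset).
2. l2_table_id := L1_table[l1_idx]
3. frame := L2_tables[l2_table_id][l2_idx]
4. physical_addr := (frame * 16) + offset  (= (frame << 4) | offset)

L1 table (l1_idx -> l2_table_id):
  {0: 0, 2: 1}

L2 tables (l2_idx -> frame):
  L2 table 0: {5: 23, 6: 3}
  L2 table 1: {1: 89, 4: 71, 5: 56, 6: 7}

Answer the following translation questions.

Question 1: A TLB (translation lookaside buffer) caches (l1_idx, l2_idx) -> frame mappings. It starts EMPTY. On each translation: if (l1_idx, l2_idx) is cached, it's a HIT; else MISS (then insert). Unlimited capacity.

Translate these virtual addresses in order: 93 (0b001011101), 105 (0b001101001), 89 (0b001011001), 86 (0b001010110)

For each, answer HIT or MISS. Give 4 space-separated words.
vaddr=93: (0,5) not in TLB -> MISS, insert
vaddr=105: (0,6) not in TLB -> MISS, insert
vaddr=89: (0,5) in TLB -> HIT
vaddr=86: (0,5) in TLB -> HIT

Answer: MISS MISS HIT HIT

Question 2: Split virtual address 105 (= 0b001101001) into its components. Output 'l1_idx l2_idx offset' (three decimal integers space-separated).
Answer: 0 6 9

Derivation:
vaddr = 105 = 0b001101001
  top 2 bits -> l1_idx = 0
  next 3 bits -> l2_idx = 6
  bottom 4 bits -> offset = 9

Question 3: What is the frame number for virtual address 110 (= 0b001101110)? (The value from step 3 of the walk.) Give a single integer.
Answer: 3

Derivation:
vaddr = 110: l1_idx=0, l2_idx=6
L1[0] = 0; L2[0][6] = 3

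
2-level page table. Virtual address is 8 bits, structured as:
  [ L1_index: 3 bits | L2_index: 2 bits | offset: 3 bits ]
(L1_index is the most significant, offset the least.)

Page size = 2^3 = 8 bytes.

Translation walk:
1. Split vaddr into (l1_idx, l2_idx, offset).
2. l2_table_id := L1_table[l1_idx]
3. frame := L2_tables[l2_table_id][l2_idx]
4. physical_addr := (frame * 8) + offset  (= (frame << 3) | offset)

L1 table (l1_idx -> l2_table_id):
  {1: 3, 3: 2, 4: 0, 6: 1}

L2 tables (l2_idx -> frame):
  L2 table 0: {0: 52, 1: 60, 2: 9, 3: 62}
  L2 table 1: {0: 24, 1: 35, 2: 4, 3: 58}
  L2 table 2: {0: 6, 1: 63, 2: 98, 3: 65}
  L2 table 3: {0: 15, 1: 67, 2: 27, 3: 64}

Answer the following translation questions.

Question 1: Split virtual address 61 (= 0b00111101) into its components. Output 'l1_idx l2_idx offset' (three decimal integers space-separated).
vaddr = 61 = 0b00111101
  top 3 bits -> l1_idx = 1
  next 2 bits -> l2_idx = 3
  bottom 3 bits -> offset = 5

Answer: 1 3 5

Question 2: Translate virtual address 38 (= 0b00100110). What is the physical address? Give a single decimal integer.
vaddr = 38 = 0b00100110
Split: l1_idx=1, l2_idx=0, offset=6
L1[1] = 3
L2[3][0] = 15
paddr = 15 * 8 + 6 = 126

Answer: 126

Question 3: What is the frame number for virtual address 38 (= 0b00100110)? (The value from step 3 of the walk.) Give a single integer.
Answer: 15

Derivation:
vaddr = 38: l1_idx=1, l2_idx=0
L1[1] = 3; L2[3][0] = 15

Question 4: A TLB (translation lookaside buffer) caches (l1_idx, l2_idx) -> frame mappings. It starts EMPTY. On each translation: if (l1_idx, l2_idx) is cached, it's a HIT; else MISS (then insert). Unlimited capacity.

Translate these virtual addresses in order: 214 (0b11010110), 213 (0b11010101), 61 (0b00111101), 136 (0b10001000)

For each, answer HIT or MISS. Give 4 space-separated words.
vaddr=214: (6,2) not in TLB -> MISS, insert
vaddr=213: (6,2) in TLB -> HIT
vaddr=61: (1,3) not in TLB -> MISS, insert
vaddr=136: (4,1) not in TLB -> MISS, insert

Answer: MISS HIT MISS MISS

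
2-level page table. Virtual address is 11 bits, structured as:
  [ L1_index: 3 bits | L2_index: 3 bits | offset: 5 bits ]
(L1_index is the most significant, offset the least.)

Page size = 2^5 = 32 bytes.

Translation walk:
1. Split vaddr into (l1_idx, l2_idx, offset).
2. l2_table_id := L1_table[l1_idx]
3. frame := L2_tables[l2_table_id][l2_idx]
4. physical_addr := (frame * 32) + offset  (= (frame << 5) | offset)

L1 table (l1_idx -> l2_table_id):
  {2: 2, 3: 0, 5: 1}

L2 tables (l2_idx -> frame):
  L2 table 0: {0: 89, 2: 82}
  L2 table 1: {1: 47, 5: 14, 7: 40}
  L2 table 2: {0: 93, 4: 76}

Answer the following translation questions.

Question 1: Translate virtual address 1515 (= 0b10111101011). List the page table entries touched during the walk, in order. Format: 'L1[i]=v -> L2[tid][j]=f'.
Answer: L1[5]=1 -> L2[1][7]=40

Derivation:
vaddr = 1515 = 0b10111101011
Split: l1_idx=5, l2_idx=7, offset=11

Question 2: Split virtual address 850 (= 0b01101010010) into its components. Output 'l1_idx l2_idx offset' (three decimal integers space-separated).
vaddr = 850 = 0b01101010010
  top 3 bits -> l1_idx = 3
  next 3 bits -> l2_idx = 2
  bottom 5 bits -> offset = 18

Answer: 3 2 18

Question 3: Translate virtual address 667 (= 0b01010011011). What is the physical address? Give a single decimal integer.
Answer: 2459

Derivation:
vaddr = 667 = 0b01010011011
Split: l1_idx=2, l2_idx=4, offset=27
L1[2] = 2
L2[2][4] = 76
paddr = 76 * 32 + 27 = 2459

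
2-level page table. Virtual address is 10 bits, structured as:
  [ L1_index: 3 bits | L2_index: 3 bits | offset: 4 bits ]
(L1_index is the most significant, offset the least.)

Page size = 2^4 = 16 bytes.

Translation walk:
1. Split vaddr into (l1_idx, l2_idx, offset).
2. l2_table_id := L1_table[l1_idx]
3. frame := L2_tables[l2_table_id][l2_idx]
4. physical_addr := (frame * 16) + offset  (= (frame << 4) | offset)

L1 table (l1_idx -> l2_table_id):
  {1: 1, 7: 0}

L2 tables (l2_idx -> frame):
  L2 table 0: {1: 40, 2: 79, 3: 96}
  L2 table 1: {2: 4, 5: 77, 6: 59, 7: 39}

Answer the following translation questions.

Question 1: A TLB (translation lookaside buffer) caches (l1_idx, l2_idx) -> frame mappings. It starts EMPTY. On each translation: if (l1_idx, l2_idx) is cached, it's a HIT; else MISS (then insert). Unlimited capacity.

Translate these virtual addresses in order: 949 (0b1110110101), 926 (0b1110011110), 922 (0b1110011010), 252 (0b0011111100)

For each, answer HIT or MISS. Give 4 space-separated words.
vaddr=949: (7,3) not in TLB -> MISS, insert
vaddr=926: (7,1) not in TLB -> MISS, insert
vaddr=922: (7,1) in TLB -> HIT
vaddr=252: (1,7) not in TLB -> MISS, insert

Answer: MISS MISS HIT MISS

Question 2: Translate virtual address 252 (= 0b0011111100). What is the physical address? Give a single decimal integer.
Answer: 636

Derivation:
vaddr = 252 = 0b0011111100
Split: l1_idx=1, l2_idx=7, offset=12
L1[1] = 1
L2[1][7] = 39
paddr = 39 * 16 + 12 = 636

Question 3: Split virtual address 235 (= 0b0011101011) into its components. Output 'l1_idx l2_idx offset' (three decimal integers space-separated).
Answer: 1 6 11

Derivation:
vaddr = 235 = 0b0011101011
  top 3 bits -> l1_idx = 1
  next 3 bits -> l2_idx = 6
  bottom 4 bits -> offset = 11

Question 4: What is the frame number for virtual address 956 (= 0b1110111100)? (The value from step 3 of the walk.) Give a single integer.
Answer: 96

Derivation:
vaddr = 956: l1_idx=7, l2_idx=3
L1[7] = 0; L2[0][3] = 96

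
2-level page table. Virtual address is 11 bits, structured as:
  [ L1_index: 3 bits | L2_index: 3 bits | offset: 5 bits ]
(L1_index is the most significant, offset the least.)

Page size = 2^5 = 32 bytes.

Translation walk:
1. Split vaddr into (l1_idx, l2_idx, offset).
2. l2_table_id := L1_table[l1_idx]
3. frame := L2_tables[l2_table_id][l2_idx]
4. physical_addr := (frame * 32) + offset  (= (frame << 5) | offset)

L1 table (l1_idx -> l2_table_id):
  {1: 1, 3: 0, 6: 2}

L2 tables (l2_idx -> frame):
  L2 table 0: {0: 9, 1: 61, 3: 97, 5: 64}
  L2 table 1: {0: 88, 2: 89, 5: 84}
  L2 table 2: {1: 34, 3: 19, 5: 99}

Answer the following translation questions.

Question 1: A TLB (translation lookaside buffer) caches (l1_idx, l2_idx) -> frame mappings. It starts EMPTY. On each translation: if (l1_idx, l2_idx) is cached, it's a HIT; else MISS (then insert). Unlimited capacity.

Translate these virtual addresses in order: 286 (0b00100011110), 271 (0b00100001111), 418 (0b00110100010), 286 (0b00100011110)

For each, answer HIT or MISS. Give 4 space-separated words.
vaddr=286: (1,0) not in TLB -> MISS, insert
vaddr=271: (1,0) in TLB -> HIT
vaddr=418: (1,5) not in TLB -> MISS, insert
vaddr=286: (1,0) in TLB -> HIT

Answer: MISS HIT MISS HIT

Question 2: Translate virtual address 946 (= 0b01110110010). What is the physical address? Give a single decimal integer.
Answer: 2066

Derivation:
vaddr = 946 = 0b01110110010
Split: l1_idx=3, l2_idx=5, offset=18
L1[3] = 0
L2[0][5] = 64
paddr = 64 * 32 + 18 = 2066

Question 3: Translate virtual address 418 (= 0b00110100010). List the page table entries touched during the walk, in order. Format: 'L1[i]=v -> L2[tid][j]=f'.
vaddr = 418 = 0b00110100010
Split: l1_idx=1, l2_idx=5, offset=2

Answer: L1[1]=1 -> L2[1][5]=84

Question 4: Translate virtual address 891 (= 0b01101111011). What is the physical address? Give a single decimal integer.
vaddr = 891 = 0b01101111011
Split: l1_idx=3, l2_idx=3, offset=27
L1[3] = 0
L2[0][3] = 97
paddr = 97 * 32 + 27 = 3131

Answer: 3131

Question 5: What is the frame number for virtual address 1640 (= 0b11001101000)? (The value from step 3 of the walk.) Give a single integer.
Answer: 19

Derivation:
vaddr = 1640: l1_idx=6, l2_idx=3
L1[6] = 2; L2[2][3] = 19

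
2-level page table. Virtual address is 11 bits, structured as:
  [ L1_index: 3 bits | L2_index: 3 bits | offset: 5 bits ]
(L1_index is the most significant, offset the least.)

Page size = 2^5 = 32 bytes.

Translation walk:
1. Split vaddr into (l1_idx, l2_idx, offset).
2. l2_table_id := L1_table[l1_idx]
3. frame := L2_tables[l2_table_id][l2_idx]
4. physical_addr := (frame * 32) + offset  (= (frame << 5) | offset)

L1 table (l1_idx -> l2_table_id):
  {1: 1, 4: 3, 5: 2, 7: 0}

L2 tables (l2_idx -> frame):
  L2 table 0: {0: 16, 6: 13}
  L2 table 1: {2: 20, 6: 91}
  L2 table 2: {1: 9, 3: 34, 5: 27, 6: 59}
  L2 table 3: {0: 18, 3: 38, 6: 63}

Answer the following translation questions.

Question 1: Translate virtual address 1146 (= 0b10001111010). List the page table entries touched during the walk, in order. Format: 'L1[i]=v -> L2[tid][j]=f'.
vaddr = 1146 = 0b10001111010
Split: l1_idx=4, l2_idx=3, offset=26

Answer: L1[4]=3 -> L2[3][3]=38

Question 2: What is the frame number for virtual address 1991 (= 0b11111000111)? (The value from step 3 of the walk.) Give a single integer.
Answer: 13

Derivation:
vaddr = 1991: l1_idx=7, l2_idx=6
L1[7] = 0; L2[0][6] = 13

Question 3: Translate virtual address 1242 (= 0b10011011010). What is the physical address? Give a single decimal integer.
vaddr = 1242 = 0b10011011010
Split: l1_idx=4, l2_idx=6, offset=26
L1[4] = 3
L2[3][6] = 63
paddr = 63 * 32 + 26 = 2042

Answer: 2042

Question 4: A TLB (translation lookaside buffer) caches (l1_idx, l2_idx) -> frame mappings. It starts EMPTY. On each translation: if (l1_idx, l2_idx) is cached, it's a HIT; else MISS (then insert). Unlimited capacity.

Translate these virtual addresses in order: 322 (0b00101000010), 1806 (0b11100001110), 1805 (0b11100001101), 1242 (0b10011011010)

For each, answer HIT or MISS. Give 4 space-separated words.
Answer: MISS MISS HIT MISS

Derivation:
vaddr=322: (1,2) not in TLB -> MISS, insert
vaddr=1806: (7,0) not in TLB -> MISS, insert
vaddr=1805: (7,0) in TLB -> HIT
vaddr=1242: (4,6) not in TLB -> MISS, insert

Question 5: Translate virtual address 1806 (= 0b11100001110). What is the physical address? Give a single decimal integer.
vaddr = 1806 = 0b11100001110
Split: l1_idx=7, l2_idx=0, offset=14
L1[7] = 0
L2[0][0] = 16
paddr = 16 * 32 + 14 = 526

Answer: 526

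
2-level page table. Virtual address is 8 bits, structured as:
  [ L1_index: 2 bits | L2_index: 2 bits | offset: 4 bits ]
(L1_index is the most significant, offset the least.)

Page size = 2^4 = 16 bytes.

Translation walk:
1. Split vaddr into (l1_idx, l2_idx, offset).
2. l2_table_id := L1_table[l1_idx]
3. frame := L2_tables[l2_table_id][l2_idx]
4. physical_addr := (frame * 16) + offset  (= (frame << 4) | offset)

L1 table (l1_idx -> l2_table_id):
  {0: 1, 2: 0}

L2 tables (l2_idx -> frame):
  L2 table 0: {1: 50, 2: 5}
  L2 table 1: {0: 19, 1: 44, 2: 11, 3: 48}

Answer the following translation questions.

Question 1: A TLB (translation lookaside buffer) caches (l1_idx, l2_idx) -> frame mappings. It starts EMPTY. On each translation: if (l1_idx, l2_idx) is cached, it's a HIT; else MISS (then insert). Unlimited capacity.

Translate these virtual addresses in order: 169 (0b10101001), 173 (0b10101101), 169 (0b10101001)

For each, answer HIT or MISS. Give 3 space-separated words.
vaddr=169: (2,2) not in TLB -> MISS, insert
vaddr=173: (2,2) in TLB -> HIT
vaddr=169: (2,2) in TLB -> HIT

Answer: MISS HIT HIT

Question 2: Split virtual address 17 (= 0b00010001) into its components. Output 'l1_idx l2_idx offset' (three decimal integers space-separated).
Answer: 0 1 1

Derivation:
vaddr = 17 = 0b00010001
  top 2 bits -> l1_idx = 0
  next 2 bits -> l2_idx = 1
  bottom 4 bits -> offset = 1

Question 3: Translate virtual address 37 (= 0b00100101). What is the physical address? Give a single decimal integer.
vaddr = 37 = 0b00100101
Split: l1_idx=0, l2_idx=2, offset=5
L1[0] = 1
L2[1][2] = 11
paddr = 11 * 16 + 5 = 181

Answer: 181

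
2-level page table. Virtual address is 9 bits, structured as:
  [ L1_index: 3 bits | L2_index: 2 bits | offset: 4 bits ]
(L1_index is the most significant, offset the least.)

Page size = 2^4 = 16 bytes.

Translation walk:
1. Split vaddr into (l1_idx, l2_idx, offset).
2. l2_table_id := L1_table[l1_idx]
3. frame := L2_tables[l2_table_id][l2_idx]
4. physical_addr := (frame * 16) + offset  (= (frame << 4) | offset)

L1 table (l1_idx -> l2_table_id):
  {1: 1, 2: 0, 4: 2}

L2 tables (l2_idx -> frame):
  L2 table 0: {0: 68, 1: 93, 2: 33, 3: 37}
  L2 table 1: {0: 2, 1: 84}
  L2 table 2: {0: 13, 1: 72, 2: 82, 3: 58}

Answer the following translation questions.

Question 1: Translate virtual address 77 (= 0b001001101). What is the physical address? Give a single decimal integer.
Answer: 45

Derivation:
vaddr = 77 = 0b001001101
Split: l1_idx=1, l2_idx=0, offset=13
L1[1] = 1
L2[1][0] = 2
paddr = 2 * 16 + 13 = 45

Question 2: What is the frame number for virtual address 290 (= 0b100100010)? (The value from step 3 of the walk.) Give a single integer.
vaddr = 290: l1_idx=4, l2_idx=2
L1[4] = 2; L2[2][2] = 82

Answer: 82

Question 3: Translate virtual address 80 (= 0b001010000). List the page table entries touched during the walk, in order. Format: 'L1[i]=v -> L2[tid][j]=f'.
vaddr = 80 = 0b001010000
Split: l1_idx=1, l2_idx=1, offset=0

Answer: L1[1]=1 -> L2[1][1]=84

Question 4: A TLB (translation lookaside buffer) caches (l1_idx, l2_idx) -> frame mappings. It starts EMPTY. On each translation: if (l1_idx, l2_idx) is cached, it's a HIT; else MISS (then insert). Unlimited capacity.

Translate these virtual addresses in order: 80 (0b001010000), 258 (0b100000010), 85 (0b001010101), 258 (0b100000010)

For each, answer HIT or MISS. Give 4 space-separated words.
vaddr=80: (1,1) not in TLB -> MISS, insert
vaddr=258: (4,0) not in TLB -> MISS, insert
vaddr=85: (1,1) in TLB -> HIT
vaddr=258: (4,0) in TLB -> HIT

Answer: MISS MISS HIT HIT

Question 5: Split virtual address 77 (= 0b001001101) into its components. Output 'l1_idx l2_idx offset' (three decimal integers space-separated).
Answer: 1 0 13

Derivation:
vaddr = 77 = 0b001001101
  top 3 bits -> l1_idx = 1
  next 2 bits -> l2_idx = 0
  bottom 4 bits -> offset = 13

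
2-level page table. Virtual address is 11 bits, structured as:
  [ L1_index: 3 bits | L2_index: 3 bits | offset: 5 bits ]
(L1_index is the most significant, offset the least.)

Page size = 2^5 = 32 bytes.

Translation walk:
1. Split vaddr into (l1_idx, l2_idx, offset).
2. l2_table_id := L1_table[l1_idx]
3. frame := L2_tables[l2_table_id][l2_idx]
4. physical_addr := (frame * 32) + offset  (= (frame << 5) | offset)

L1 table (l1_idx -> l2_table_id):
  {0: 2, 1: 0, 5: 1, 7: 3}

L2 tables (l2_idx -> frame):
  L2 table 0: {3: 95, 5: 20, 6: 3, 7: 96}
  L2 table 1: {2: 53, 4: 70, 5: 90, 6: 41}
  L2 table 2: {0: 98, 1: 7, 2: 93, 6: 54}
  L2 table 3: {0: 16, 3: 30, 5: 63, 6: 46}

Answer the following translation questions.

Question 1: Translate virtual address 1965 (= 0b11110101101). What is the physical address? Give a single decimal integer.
vaddr = 1965 = 0b11110101101
Split: l1_idx=7, l2_idx=5, offset=13
L1[7] = 3
L2[3][5] = 63
paddr = 63 * 32 + 13 = 2029

Answer: 2029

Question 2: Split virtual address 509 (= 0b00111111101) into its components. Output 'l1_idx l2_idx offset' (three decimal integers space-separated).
Answer: 1 7 29

Derivation:
vaddr = 509 = 0b00111111101
  top 3 bits -> l1_idx = 1
  next 3 bits -> l2_idx = 7
  bottom 5 bits -> offset = 29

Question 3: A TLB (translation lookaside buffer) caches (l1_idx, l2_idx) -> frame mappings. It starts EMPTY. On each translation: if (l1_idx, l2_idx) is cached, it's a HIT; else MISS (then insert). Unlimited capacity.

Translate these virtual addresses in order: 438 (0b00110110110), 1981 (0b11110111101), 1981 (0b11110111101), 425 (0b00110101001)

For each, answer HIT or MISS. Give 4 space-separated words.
vaddr=438: (1,5) not in TLB -> MISS, insert
vaddr=1981: (7,5) not in TLB -> MISS, insert
vaddr=1981: (7,5) in TLB -> HIT
vaddr=425: (1,5) in TLB -> HIT

Answer: MISS MISS HIT HIT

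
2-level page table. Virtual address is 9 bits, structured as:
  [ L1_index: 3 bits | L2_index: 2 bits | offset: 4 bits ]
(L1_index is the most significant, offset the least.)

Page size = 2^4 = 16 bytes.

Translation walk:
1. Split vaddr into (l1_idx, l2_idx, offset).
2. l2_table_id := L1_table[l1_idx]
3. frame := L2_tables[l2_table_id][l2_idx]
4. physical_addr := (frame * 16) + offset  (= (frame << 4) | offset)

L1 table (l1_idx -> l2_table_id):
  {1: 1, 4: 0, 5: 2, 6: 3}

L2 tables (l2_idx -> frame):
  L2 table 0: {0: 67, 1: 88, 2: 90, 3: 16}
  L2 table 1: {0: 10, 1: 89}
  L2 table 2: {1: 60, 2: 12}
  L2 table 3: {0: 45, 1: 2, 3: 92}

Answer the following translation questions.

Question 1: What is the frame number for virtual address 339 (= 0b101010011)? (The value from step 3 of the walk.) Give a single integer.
vaddr = 339: l1_idx=5, l2_idx=1
L1[5] = 2; L2[2][1] = 60

Answer: 60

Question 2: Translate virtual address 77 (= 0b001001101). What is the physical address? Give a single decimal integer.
Answer: 173

Derivation:
vaddr = 77 = 0b001001101
Split: l1_idx=1, l2_idx=0, offset=13
L1[1] = 1
L2[1][0] = 10
paddr = 10 * 16 + 13 = 173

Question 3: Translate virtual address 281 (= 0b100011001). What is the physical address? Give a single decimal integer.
Answer: 1417

Derivation:
vaddr = 281 = 0b100011001
Split: l1_idx=4, l2_idx=1, offset=9
L1[4] = 0
L2[0][1] = 88
paddr = 88 * 16 + 9 = 1417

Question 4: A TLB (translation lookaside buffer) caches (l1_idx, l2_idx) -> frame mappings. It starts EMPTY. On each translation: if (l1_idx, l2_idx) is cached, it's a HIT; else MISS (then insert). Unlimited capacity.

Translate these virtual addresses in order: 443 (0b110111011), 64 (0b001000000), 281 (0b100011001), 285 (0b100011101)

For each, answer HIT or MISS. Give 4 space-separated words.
vaddr=443: (6,3) not in TLB -> MISS, insert
vaddr=64: (1,0) not in TLB -> MISS, insert
vaddr=281: (4,1) not in TLB -> MISS, insert
vaddr=285: (4,1) in TLB -> HIT

Answer: MISS MISS MISS HIT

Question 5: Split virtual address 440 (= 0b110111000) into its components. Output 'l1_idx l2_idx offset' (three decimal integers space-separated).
Answer: 6 3 8

Derivation:
vaddr = 440 = 0b110111000
  top 3 bits -> l1_idx = 6
  next 2 bits -> l2_idx = 3
  bottom 4 bits -> offset = 8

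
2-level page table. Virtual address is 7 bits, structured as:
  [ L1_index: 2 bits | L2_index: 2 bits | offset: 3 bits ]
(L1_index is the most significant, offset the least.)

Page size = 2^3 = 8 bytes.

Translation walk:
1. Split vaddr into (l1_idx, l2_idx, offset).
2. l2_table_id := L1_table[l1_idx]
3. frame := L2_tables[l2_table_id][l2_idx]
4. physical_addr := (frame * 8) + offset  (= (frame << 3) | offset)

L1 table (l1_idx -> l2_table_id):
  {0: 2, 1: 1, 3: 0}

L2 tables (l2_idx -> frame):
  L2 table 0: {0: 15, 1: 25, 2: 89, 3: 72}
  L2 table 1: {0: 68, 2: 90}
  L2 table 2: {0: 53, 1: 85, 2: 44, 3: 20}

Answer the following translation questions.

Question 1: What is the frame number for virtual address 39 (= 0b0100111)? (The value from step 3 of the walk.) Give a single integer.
vaddr = 39: l1_idx=1, l2_idx=0
L1[1] = 1; L2[1][0] = 68

Answer: 68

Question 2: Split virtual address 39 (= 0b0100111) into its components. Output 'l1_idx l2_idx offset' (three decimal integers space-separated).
vaddr = 39 = 0b0100111
  top 2 bits -> l1_idx = 1
  next 2 bits -> l2_idx = 0
  bottom 3 bits -> offset = 7

Answer: 1 0 7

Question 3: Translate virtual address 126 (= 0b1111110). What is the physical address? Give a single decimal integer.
Answer: 582

Derivation:
vaddr = 126 = 0b1111110
Split: l1_idx=3, l2_idx=3, offset=6
L1[3] = 0
L2[0][3] = 72
paddr = 72 * 8 + 6 = 582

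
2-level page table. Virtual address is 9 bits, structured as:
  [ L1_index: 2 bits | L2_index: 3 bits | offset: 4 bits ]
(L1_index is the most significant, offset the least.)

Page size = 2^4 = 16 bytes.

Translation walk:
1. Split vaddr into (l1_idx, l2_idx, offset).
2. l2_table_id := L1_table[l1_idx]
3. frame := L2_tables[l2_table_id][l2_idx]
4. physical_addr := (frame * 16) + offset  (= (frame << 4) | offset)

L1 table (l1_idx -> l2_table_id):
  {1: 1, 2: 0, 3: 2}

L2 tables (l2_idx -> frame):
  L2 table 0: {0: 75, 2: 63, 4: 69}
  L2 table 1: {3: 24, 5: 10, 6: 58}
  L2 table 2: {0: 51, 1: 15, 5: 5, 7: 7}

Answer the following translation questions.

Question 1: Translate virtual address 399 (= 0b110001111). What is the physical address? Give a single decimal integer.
Answer: 831

Derivation:
vaddr = 399 = 0b110001111
Split: l1_idx=3, l2_idx=0, offset=15
L1[3] = 2
L2[2][0] = 51
paddr = 51 * 16 + 15 = 831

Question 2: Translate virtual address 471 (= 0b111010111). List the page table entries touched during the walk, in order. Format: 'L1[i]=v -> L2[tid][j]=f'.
Answer: L1[3]=2 -> L2[2][5]=5

Derivation:
vaddr = 471 = 0b111010111
Split: l1_idx=3, l2_idx=5, offset=7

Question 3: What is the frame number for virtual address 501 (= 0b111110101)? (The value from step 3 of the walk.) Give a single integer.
vaddr = 501: l1_idx=3, l2_idx=7
L1[3] = 2; L2[2][7] = 7

Answer: 7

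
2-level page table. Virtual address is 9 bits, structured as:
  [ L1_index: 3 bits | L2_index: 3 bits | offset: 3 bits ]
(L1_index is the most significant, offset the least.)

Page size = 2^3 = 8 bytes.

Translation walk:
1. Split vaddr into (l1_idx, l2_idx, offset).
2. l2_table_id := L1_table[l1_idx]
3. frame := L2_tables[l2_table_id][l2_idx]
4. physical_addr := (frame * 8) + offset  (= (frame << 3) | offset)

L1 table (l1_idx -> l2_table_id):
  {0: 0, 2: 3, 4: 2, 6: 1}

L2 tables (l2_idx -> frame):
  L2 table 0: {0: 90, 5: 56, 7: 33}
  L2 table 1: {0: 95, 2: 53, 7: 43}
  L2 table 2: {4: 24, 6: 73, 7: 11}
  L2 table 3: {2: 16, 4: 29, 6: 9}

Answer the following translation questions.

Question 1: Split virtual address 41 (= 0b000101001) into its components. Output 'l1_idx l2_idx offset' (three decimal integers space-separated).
vaddr = 41 = 0b000101001
  top 3 bits -> l1_idx = 0
  next 3 bits -> l2_idx = 5
  bottom 3 bits -> offset = 1

Answer: 0 5 1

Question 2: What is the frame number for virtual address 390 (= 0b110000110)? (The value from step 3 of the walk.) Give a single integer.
Answer: 95

Derivation:
vaddr = 390: l1_idx=6, l2_idx=0
L1[6] = 1; L2[1][0] = 95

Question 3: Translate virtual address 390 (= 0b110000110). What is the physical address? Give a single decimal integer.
vaddr = 390 = 0b110000110
Split: l1_idx=6, l2_idx=0, offset=6
L1[6] = 1
L2[1][0] = 95
paddr = 95 * 8 + 6 = 766

Answer: 766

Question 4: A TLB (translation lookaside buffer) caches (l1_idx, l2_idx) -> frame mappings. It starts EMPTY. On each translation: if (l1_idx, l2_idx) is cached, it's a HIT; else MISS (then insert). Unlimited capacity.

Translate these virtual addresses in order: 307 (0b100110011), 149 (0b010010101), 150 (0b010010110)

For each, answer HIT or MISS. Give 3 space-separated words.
vaddr=307: (4,6) not in TLB -> MISS, insert
vaddr=149: (2,2) not in TLB -> MISS, insert
vaddr=150: (2,2) in TLB -> HIT

Answer: MISS MISS HIT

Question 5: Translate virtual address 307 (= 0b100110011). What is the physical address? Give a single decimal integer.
Answer: 587

Derivation:
vaddr = 307 = 0b100110011
Split: l1_idx=4, l2_idx=6, offset=3
L1[4] = 2
L2[2][6] = 73
paddr = 73 * 8 + 3 = 587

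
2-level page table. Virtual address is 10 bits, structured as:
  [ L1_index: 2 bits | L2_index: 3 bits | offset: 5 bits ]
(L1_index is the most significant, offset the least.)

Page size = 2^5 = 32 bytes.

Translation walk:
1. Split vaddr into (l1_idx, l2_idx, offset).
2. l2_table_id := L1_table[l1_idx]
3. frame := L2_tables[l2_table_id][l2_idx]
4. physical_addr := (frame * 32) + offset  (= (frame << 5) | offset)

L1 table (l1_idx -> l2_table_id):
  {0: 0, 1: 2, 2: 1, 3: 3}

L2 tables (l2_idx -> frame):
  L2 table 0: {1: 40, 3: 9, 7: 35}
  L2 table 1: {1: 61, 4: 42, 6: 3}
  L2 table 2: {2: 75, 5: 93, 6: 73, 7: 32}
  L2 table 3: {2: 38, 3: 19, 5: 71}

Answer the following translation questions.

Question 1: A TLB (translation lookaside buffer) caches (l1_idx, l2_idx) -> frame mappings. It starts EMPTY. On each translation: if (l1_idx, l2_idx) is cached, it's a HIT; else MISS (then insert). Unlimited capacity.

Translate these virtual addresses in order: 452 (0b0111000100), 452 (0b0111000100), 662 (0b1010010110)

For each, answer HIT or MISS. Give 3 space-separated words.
vaddr=452: (1,6) not in TLB -> MISS, insert
vaddr=452: (1,6) in TLB -> HIT
vaddr=662: (2,4) not in TLB -> MISS, insert

Answer: MISS HIT MISS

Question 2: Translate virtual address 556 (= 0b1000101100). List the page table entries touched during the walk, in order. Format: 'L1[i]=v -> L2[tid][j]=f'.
vaddr = 556 = 0b1000101100
Split: l1_idx=2, l2_idx=1, offset=12

Answer: L1[2]=1 -> L2[1][1]=61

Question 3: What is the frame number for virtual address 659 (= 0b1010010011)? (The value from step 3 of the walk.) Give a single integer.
vaddr = 659: l1_idx=2, l2_idx=4
L1[2] = 1; L2[1][4] = 42

Answer: 42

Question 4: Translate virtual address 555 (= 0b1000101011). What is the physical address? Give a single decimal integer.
Answer: 1963

Derivation:
vaddr = 555 = 0b1000101011
Split: l1_idx=2, l2_idx=1, offset=11
L1[2] = 1
L2[1][1] = 61
paddr = 61 * 32 + 11 = 1963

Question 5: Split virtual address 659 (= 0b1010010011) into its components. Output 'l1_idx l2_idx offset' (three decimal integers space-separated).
vaddr = 659 = 0b1010010011
  top 2 bits -> l1_idx = 2
  next 3 bits -> l2_idx = 4
  bottom 5 bits -> offset = 19

Answer: 2 4 19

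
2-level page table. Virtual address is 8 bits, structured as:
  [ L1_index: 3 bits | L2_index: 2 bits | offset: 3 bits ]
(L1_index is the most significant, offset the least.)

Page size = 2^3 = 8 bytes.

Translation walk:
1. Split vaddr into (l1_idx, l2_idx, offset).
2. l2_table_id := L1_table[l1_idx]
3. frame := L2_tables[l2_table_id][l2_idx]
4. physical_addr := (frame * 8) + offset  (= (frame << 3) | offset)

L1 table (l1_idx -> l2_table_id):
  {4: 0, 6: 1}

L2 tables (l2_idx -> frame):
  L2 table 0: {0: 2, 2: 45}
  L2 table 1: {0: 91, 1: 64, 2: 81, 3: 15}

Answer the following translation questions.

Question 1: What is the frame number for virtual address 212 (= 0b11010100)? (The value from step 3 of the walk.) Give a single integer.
Answer: 81

Derivation:
vaddr = 212: l1_idx=6, l2_idx=2
L1[6] = 1; L2[1][2] = 81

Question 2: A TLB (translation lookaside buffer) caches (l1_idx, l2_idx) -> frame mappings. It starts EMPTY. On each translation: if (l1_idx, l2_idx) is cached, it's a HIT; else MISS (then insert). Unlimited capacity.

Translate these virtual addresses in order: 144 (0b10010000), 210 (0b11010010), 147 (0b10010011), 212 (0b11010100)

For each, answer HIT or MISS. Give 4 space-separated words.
Answer: MISS MISS HIT HIT

Derivation:
vaddr=144: (4,2) not in TLB -> MISS, insert
vaddr=210: (6,2) not in TLB -> MISS, insert
vaddr=147: (4,2) in TLB -> HIT
vaddr=212: (6,2) in TLB -> HIT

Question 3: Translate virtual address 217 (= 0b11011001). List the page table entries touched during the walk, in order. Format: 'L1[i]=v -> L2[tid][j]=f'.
Answer: L1[6]=1 -> L2[1][3]=15

Derivation:
vaddr = 217 = 0b11011001
Split: l1_idx=6, l2_idx=3, offset=1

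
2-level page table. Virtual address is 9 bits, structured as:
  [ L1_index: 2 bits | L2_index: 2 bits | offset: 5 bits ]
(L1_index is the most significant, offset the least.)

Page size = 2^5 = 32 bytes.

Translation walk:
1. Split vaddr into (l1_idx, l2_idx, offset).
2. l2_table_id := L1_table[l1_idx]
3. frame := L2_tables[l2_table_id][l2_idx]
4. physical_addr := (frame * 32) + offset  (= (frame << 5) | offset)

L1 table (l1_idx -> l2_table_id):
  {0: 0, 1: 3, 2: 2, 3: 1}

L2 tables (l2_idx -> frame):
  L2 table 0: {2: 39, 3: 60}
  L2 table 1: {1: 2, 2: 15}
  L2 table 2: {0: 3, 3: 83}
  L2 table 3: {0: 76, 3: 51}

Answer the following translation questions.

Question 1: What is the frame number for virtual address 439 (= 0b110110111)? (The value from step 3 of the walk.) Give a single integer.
Answer: 2

Derivation:
vaddr = 439: l1_idx=3, l2_idx=1
L1[3] = 1; L2[1][1] = 2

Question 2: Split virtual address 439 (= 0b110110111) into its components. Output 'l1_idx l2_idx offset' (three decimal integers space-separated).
vaddr = 439 = 0b110110111
  top 2 bits -> l1_idx = 3
  next 2 bits -> l2_idx = 1
  bottom 5 bits -> offset = 23

Answer: 3 1 23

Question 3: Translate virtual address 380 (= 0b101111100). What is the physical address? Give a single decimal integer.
vaddr = 380 = 0b101111100
Split: l1_idx=2, l2_idx=3, offset=28
L1[2] = 2
L2[2][3] = 83
paddr = 83 * 32 + 28 = 2684

Answer: 2684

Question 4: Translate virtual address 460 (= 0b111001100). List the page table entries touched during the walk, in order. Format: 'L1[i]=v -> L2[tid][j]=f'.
Answer: L1[3]=1 -> L2[1][2]=15

Derivation:
vaddr = 460 = 0b111001100
Split: l1_idx=3, l2_idx=2, offset=12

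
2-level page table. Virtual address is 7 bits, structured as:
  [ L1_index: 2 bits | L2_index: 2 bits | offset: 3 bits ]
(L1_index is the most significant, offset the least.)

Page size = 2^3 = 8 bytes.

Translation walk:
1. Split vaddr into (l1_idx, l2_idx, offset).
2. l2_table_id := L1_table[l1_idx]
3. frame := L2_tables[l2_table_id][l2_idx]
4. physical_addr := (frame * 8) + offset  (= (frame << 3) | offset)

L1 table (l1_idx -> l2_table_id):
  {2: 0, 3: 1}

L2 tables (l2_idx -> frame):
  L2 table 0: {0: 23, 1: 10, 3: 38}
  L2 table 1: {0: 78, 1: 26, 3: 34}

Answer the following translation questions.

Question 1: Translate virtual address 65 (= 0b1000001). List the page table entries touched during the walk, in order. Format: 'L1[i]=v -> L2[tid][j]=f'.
vaddr = 65 = 0b1000001
Split: l1_idx=2, l2_idx=0, offset=1

Answer: L1[2]=0 -> L2[0][0]=23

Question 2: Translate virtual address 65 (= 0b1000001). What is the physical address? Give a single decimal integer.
Answer: 185

Derivation:
vaddr = 65 = 0b1000001
Split: l1_idx=2, l2_idx=0, offset=1
L1[2] = 0
L2[0][0] = 23
paddr = 23 * 8 + 1 = 185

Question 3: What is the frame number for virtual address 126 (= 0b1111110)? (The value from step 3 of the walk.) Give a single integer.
vaddr = 126: l1_idx=3, l2_idx=3
L1[3] = 1; L2[1][3] = 34

Answer: 34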